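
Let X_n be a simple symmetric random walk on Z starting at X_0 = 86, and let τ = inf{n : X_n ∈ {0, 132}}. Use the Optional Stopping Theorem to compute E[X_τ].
E[X_τ] = 86

X_n is a martingale and τ is a bounded-mean stopping time (indeed τ is finite a.s. with bounded expectation since the walk is in a bounded region). By the OST, E[X_τ] = E[X_0] = 86. Equivalently: E[X_τ] = 132 · P(hit 132 first) + 0 · P(hit 0 first) = 132 · (86/132) = 86.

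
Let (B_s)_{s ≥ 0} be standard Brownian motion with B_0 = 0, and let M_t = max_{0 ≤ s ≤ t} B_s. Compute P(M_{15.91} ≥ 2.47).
P(M_{15.91} ≥ 2.47) = 2·P(B_{15.91} ≥ 2.47) = 2(1 − Φ(2.47/√15.91)) ≈ 0.5358

By the reflection principle for Brownian motion, P(M_t ≥ a) = 2 · P(B_t ≥ a) for a ≥ 0. Since B_t ~ N(0, t), P(B_t ≥ 2.47) = 1 − Φ(2.47/√t) = 1 − Φ(2.47/√15.91) = 1 − Φ(0.6192). So
  P(M_{15.91} ≥ 2.47) = 2(1 − Φ(0.6192)) ≈ 0.5358.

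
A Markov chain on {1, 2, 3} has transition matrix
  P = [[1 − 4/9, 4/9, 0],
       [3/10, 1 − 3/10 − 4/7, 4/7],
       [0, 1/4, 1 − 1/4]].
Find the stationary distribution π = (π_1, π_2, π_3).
π = (189/1109, 280/1109, 640/1109)

This is a birth-death chain on three states, which satisfies detailed balance: π_1 · P_{12} = π_2 · P_{21} and π_2 · P_{23} = π_3 · P_{32}.
From π_1 · 4/9 = π_2 · 3/10: π_2/π_1 = (4/9)/(3/10) = 40/27.
From π_2 · 4/7 = π_3 · 1/4: π_3/π_2 = (4/7)/(1/4) = 16/7.
Take π_1 proportional to 1; then unnormalized π = (1, 40/27, 640/189). Normalize by dividing by the sum 1109/189:
  π = (189/1109, 280/1109, 640/1109).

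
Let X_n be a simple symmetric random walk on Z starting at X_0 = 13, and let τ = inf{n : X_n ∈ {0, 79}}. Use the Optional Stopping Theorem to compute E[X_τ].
E[X_τ] = 13

X_n is a martingale and τ is a bounded-mean stopping time (indeed τ is finite a.s. with bounded expectation since the walk is in a bounded region). By the OST, E[X_τ] = E[X_0] = 13. Equivalently: E[X_τ] = 79 · P(hit 79 first) + 0 · P(hit 0 first) = 79 · (13/79) = 13.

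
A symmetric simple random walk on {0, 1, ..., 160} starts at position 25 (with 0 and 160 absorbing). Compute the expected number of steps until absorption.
E[τ | X_0 = 25] = 3375

Let v_k = E[τ | X_0 = k]. Boundary: v_0 = v_160 = 0. Recurrence: v_k = 1 + (v_{k-1} + v_{k+1})/2 for 1 ≤ k ≤ 159. The particular solution to v_k − (v_{k-1} + v_{k+1})/2 = 1 is v_k = −k^2. Adding homogeneous solution A + B k and matching boundaries gives v_k = k (160 − k). Substituting k = 25: v_25 = 25 · 135 = 3375.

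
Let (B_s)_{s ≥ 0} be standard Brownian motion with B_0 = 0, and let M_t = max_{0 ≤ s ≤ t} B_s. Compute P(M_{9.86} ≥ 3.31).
P(M_{9.86} ≥ 3.31) = 2·P(B_{9.86} ≥ 3.31) = 2(1 − Φ(3.31/√9.86)) ≈ 0.2918

By the reflection principle for Brownian motion, P(M_t ≥ a) = 2 · P(B_t ≥ a) for a ≥ 0. Since B_t ~ N(0, t), P(B_t ≥ 3.31) = 1 − Φ(3.31/√t) = 1 − Φ(3.31/√9.86) = 1 − Φ(1.0541). So
  P(M_{9.86} ≥ 3.31) = 2(1 − Φ(1.0541)) ≈ 0.2918.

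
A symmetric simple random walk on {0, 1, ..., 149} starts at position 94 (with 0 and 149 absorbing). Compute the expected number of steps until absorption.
E[τ | X_0 = 94] = 5170

Let v_k = E[τ | X_0 = k]. Boundary: v_0 = v_149 = 0. Recurrence: v_k = 1 + (v_{k-1} + v_{k+1})/2 for 1 ≤ k ≤ 148. The particular solution to v_k − (v_{k-1} + v_{k+1})/2 = 1 is v_k = −k^2. Adding homogeneous solution A + B k and matching boundaries gives v_k = k (149 − k). Substituting k = 94: v_94 = 94 · 55 = 5170.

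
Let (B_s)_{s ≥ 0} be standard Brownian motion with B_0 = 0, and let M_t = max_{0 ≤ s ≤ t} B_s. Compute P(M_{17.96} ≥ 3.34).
P(M_{17.96} ≥ 3.34) = 2·P(B_{17.96} ≥ 3.34) = 2(1 − Φ(3.34/√17.96)) ≈ 0.4306

By the reflection principle for Brownian motion, P(M_t ≥ a) = 2 · P(B_t ≥ a) for a ≥ 0. Since B_t ~ N(0, t), P(B_t ≥ 3.34) = 1 − Φ(3.34/√t) = 1 − Φ(3.34/√17.96) = 1 − Φ(0.7881). So
  P(M_{17.96} ≥ 3.34) = 2(1 − Φ(0.7881)) ≈ 0.4306.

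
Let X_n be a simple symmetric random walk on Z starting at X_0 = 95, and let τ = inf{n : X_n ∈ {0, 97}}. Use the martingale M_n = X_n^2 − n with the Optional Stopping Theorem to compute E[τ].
E[τ] = 190

M_n = X_n^2 − n is a martingale (since E[X_{n+1}^2 | F_n] = X_n^2 + 1). By OST (τ has finite mean in a bounded region), E[M_τ] = E[M_0] = X_0^2 − 0 = 95^2 = 9025. Also E[M_τ] = E[X_τ^2] − E[τ]. The walk exits at 0 or 97, with P(hit 97 first) = 95/97, so E[X_τ^2] = 97^2 · 95/97 + 0 = 9215. Thus E[τ] = E[X_τ^2] − E[M_τ] = 9215 − 9025 = 190 = 95(97 − 95) = 190.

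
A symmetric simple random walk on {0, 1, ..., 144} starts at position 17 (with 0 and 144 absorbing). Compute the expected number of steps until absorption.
E[τ | X_0 = 17] = 2159

Let v_k = E[τ | X_0 = k]. Boundary: v_0 = v_144 = 0. Recurrence: v_k = 1 + (v_{k-1} + v_{k+1})/2 for 1 ≤ k ≤ 143. The particular solution to v_k − (v_{k-1} + v_{k+1})/2 = 1 is v_k = −k^2. Adding homogeneous solution A + B k and matching boundaries gives v_k = k (144 − k). Substituting k = 17: v_17 = 17 · 127 = 2159.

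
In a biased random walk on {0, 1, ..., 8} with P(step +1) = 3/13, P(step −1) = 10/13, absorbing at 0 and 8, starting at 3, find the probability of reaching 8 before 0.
P(hit 8 before 0) = (1 − (10/3)^3) / (1 − (10/3)^8) = 33777/14284777

Let u_k denote P(reach 8 before 0 | start at k). Boundary: u_0 = 0, u_8 = 1. Recurrence: u_k = 3/13·u_{k+1} + 10/13·u_{k-1} for 1 ≤ k ≤ 7. Try u_k = A + B·r^k with r = q/p = (10/13)/(3/13) = 10/3. Substitution satisfies the recurrence; boundary conditions give:
  u_k = (1 − r^k) / (1 − r^N) = (1 − (10/3)^3) / (1 − (10/3)^8) = 33777/14284777.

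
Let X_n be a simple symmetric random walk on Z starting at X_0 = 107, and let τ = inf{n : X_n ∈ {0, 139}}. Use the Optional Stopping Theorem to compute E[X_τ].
E[X_τ] = 107

X_n is a martingale and τ is a bounded-mean stopping time (indeed τ is finite a.s. with bounded expectation since the walk is in a bounded region). By the OST, E[X_τ] = E[X_0] = 107. Equivalently: E[X_τ] = 139 · P(hit 139 first) + 0 · P(hit 0 first) = 139 · (107/139) = 107.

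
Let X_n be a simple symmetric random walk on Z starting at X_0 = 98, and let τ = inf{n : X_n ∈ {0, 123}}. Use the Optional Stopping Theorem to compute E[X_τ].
E[X_τ] = 98

X_n is a martingale and τ is a bounded-mean stopping time (indeed τ is finite a.s. with bounded expectation since the walk is in a bounded region). By the OST, E[X_τ] = E[X_0] = 98. Equivalently: E[X_τ] = 123 · P(hit 123 first) + 0 · P(hit 0 first) = 123 · (98/123) = 98.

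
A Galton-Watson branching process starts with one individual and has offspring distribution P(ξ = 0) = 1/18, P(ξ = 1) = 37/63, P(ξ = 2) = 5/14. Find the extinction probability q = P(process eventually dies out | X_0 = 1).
q = 7/45

The pgf is f(s) = 1/18 + 37/63·s + 5/14·s². The extinction probability q is the smallest fixed point of f in [0, 1]. Setting s = f(s):
  5/14·s² + (37/63 − 1)·s + 1/18 = 0
  5/14·s² − (1/18 + 5/14)·s + 1/18 = 0
which factors as (s − 1)·(5/14·s − 1/18) = 0, giving roots s = 1 and s = (1/18)/(5/14) = 7/45.
Mean offspring μ = 37/63 + 2·5/14 = 82/63 > 1 (supercritical), so q < 1. The extinction probability is the smaller root: q = (1/18)/(5/14) = 7/45.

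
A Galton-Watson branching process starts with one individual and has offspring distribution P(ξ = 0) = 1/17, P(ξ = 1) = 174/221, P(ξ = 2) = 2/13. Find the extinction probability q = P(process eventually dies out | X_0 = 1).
q = 13/34

The pgf is f(s) = 1/17 + 174/221·s + 2/13·s². The extinction probability q is the smallest fixed point of f in [0, 1]. Setting s = f(s):
  2/13·s² + (174/221 − 1)·s + 1/17 = 0
  2/13·s² − (1/17 + 2/13)·s + 1/17 = 0
which factors as (s − 1)·(2/13·s − 1/17) = 0, giving roots s = 1 and s = (1/17)/(2/13) = 13/34.
Mean offspring μ = 174/221 + 2·2/13 = 242/221 > 1 (supercritical), so q < 1. The extinction probability is the smaller root: q = (1/17)/(2/13) = 13/34.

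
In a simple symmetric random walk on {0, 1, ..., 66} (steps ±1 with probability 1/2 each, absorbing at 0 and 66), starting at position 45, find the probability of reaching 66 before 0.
P(hit 66 before 0) = 45/66 = 15/22

Let u_k = P(hit 66 before 0 | start at k). Then u_0 = 0, u_66 = 1, and u_k = u_{k-1}/2 + u_{k+1}/2 for 1 ≤ k ≤ 65. This harmonic recurrence is solved by u_k = k/66, giving u_45 = 45/66 = 15/22.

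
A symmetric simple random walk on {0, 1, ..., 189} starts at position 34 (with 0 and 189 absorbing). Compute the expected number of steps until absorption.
E[τ | X_0 = 34] = 5270

Let v_k = E[τ | X_0 = k]. Boundary: v_0 = v_189 = 0. Recurrence: v_k = 1 + (v_{k-1} + v_{k+1})/2 for 1 ≤ k ≤ 188. The particular solution to v_k − (v_{k-1} + v_{k+1})/2 = 1 is v_k = −k^2. Adding homogeneous solution A + B k and matching boundaries gives v_k = k (189 − k). Substituting k = 34: v_34 = 34 · 155 = 5270.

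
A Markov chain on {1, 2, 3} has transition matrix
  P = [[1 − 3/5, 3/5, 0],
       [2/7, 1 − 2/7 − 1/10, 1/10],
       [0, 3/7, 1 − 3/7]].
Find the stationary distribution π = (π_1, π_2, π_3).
π = (100/359, 210/359, 49/359)

This is a birth-death chain on three states, which satisfies detailed balance: π_1 · P_{12} = π_2 · P_{21} and π_2 · P_{23} = π_3 · P_{32}.
From π_1 · 3/5 = π_2 · 2/7: π_2/π_1 = (3/5)/(2/7) = 21/10.
From π_2 · 1/10 = π_3 · 3/7: π_3/π_2 = (1/10)/(3/7) = 7/30.
Take π_1 proportional to 1; then unnormalized π = (1, 21/10, 49/100). Normalize by dividing by the sum 359/100:
  π = (100/359, 210/359, 49/359).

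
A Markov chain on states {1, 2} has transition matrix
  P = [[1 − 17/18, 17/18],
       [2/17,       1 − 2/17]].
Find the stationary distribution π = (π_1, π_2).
π_1 = 36/325, π_2 = 289/325

Solve πP = π with π_1 + π_2 = 1. From πP = π: π_1 · (1 − 17/18) + π_2 · 2/17 = π_1 ⇒ π_2 · 2/17 = π_1 · 17/18 ⇒ π_2/π_1 = (17/18)/(2/17) = 289/36. Together with π_1 + π_2 = 1:
  π_1 = (2/17)/(17/18 + 2/17) = (2/17)/(325/306) = 36/325,
  π_2 = (17/18)/(17/18 + 2/17) = (17/18)/(325/306) = 289/325.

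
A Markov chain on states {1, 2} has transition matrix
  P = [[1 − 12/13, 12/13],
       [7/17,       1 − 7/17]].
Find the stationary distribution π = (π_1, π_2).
π_1 = 91/295, π_2 = 204/295

Solve πP = π with π_1 + π_2 = 1. From πP = π: π_1 · (1 − 12/13) + π_2 · 7/17 = π_1 ⇒ π_2 · 7/17 = π_1 · 12/13 ⇒ π_2/π_1 = (12/13)/(7/17) = 204/91. Together with π_1 + π_2 = 1:
  π_1 = (7/17)/(12/13 + 7/17) = (7/17)/(295/221) = 91/295,
  π_2 = (12/13)/(12/13 + 7/17) = (12/13)/(295/221) = 204/295.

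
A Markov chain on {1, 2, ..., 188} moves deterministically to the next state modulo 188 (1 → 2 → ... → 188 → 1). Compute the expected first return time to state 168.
E[T_168 | X_0 = 168] = 188

The chain cycles deterministically, so starting at state 168 it returns in exactly 188 steps. Equivalently, the stationary distribution is uniform π_j = 1/188 for every state j, so by Kac's formula E[T_168] = 1/π_168 = 188.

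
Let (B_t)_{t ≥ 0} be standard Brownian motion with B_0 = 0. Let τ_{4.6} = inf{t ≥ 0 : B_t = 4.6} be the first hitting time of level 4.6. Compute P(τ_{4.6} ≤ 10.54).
P(τ_{4.6} ≤ 10.54) = 2(1 − Φ(4.6/√10.54)) = 2(1 − Φ(1.4169)) ≈ 0.1565

By the reflection principle for standard BM, P(τ_b ≤ t) = 2 · P(B_t ≥ b). Since B_t ~ N(0, t), P(B_t ≥ 4.6) = 1 − Φ(4.6/√t) = 1 − Φ(4.6/√10.54) = 1 − Φ(1.4169) ≈ 0.07826. Doubling: P(τ_{4.6} ≤ 10.54) ≈ 2 · 0.07826 = 0.15652 ≈ 0.1565.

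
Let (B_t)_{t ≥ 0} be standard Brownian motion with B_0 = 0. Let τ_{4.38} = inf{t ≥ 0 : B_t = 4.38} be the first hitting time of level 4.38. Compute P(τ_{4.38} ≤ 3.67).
P(τ_{4.38} ≤ 3.67) = 2(1 − Φ(4.38/√3.67)) = 2(1 − Φ(2.2863)) ≈ 0.0222

By the reflection principle for standard BM, P(τ_b ≤ t) = 2 · P(B_t ≥ b). Since B_t ~ N(0, t), P(B_t ≥ 4.38) = 1 − Φ(4.38/√t) = 1 − Φ(4.38/√3.67) = 1 − Φ(2.2863) ≈ 0.01112. Doubling: P(τ_{4.38} ≤ 3.67) ≈ 2 · 0.01112 = 0.02224 ≈ 0.0222.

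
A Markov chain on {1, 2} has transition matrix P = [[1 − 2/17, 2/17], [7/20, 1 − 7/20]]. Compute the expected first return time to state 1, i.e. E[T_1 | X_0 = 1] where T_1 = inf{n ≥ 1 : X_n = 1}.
E[T_1 | X_0 = 1] = 1/π_1 = 159/119

For an irreducible recurrent Markov chain with stationary distribution π, E[T_i | X_0 = i] = 1/π_i (Kac's formula). Here π_1 = (7/20)/(2/17 + 7/20) = (7/20)/(159/340) = 119/159, so E[T_1 | X_0 = 1] = 1/π_1 = (2/17 + 7/20)/(7/20) = (159/340)/(7/20) = 159/119.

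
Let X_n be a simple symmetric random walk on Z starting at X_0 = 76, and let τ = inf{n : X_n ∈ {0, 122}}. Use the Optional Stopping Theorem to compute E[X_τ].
E[X_τ] = 76

X_n is a martingale and τ is a bounded-mean stopping time (indeed τ is finite a.s. with bounded expectation since the walk is in a bounded region). By the OST, E[X_τ] = E[X_0] = 76. Equivalently: E[X_τ] = 122 · P(hit 122 first) + 0 · P(hit 0 first) = 122 · (76/122) = 76.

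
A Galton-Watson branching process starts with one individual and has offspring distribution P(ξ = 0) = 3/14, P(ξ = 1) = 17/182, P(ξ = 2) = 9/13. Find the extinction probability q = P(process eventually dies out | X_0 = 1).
q = 13/42

The pgf is f(s) = 3/14 + 17/182·s + 9/13·s². The extinction probability q is the smallest fixed point of f in [0, 1]. Setting s = f(s):
  9/13·s² + (17/182 − 1)·s + 3/14 = 0
  9/13·s² − (3/14 + 9/13)·s + 3/14 = 0
which factors as (s − 1)·(9/13·s − 3/14) = 0, giving roots s = 1 and s = (3/14)/(9/13) = 13/42.
Mean offspring μ = 17/182 + 2·9/13 = 269/182 > 1 (supercritical), so q < 1. The extinction probability is the smaller root: q = (3/14)/(9/13) = 13/42.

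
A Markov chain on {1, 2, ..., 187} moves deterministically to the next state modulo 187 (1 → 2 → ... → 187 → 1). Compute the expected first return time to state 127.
E[T_127 | X_0 = 127] = 187

The chain cycles deterministically, so starting at state 127 it returns in exactly 187 steps. Equivalently, the stationary distribution is uniform π_j = 1/187 for every state j, so by Kac's formula E[T_127] = 1/π_127 = 187.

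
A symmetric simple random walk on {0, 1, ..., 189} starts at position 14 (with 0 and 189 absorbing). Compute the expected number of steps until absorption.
E[τ | X_0 = 14] = 2450

Let v_k = E[τ | X_0 = k]. Boundary: v_0 = v_189 = 0. Recurrence: v_k = 1 + (v_{k-1} + v_{k+1})/2 for 1 ≤ k ≤ 188. The particular solution to v_k − (v_{k-1} + v_{k+1})/2 = 1 is v_k = −k^2. Adding homogeneous solution A + B k and matching boundaries gives v_k = k (189 − k). Substituting k = 14: v_14 = 14 · 175 = 2450.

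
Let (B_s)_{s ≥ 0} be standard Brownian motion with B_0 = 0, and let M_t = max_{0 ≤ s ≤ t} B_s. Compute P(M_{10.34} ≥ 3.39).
P(M_{10.34} ≥ 3.39) = 2·P(B_{10.34} ≥ 3.39) = 2(1 − Φ(3.39/√10.34)) ≈ 0.2918

By the reflection principle for Brownian motion, P(M_t ≥ a) = 2 · P(B_t ≥ a) for a ≥ 0. Since B_t ~ N(0, t), P(B_t ≥ 3.39) = 1 − Φ(3.39/√t) = 1 − Φ(3.39/√10.34) = 1 − Φ(1.0542). So
  P(M_{10.34} ≥ 3.39) = 2(1 − Φ(1.0542)) ≈ 0.2918.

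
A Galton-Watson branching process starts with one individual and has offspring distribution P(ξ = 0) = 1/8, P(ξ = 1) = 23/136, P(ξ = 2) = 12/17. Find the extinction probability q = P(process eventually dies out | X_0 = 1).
q = 17/96

The pgf is f(s) = 1/8 + 23/136·s + 12/17·s². The extinction probability q is the smallest fixed point of f in [0, 1]. Setting s = f(s):
  12/17·s² + (23/136 − 1)·s + 1/8 = 0
  12/17·s² − (1/8 + 12/17)·s + 1/8 = 0
which factors as (s − 1)·(12/17·s − 1/8) = 0, giving roots s = 1 and s = (1/8)/(12/17) = 17/96.
Mean offspring μ = 23/136 + 2·12/17 = 215/136 > 1 (supercritical), so q < 1. The extinction probability is the smaller root: q = (1/8)/(12/17) = 17/96.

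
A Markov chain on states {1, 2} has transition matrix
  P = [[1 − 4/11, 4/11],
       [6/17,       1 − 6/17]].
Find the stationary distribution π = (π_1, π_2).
π_1 = 33/67, π_2 = 34/67

Solve πP = π with π_1 + π_2 = 1. From πP = π: π_1 · (1 − 4/11) + π_2 · 6/17 = π_1 ⇒ π_2 · 6/17 = π_1 · 4/11 ⇒ π_2/π_1 = (4/11)/(6/17) = 34/33. Together with π_1 + π_2 = 1:
  π_1 = (6/17)/(4/11 + 6/17) = (6/17)/(134/187) = 33/67,
  π_2 = (4/11)/(4/11 + 6/17) = (4/11)/(134/187) = 34/67.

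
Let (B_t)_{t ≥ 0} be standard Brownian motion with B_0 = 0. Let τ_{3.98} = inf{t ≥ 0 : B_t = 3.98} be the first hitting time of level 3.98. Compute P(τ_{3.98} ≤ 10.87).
P(τ_{3.98} ≤ 10.87) = 2(1 − Φ(3.98/√10.87)) = 2(1 − Φ(1.2072)) ≈ 0.2274

By the reflection principle for standard BM, P(τ_b ≤ t) = 2 · P(B_t ≥ b). Since B_t ~ N(0, t), P(B_t ≥ 3.98) = 1 − Φ(3.98/√t) = 1 − Φ(3.98/√10.87) = 1 − Φ(1.2072) ≈ 0.11368. Doubling: P(τ_{3.98} ≤ 10.87) ≈ 2 · 0.11368 = 0.22736 ≈ 0.2274.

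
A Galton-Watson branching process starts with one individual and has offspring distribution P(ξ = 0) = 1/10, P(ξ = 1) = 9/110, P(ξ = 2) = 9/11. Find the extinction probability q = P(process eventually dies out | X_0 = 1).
q = 11/90

The pgf is f(s) = 1/10 + 9/110·s + 9/11·s². The extinction probability q is the smallest fixed point of f in [0, 1]. Setting s = f(s):
  9/11·s² + (9/110 − 1)·s + 1/10 = 0
  9/11·s² − (1/10 + 9/11)·s + 1/10 = 0
which factors as (s − 1)·(9/11·s − 1/10) = 0, giving roots s = 1 and s = (1/10)/(9/11) = 11/90.
Mean offspring μ = 9/110 + 2·9/11 = 189/110 > 1 (supercritical), so q < 1. The extinction probability is the smaller root: q = (1/10)/(9/11) = 11/90.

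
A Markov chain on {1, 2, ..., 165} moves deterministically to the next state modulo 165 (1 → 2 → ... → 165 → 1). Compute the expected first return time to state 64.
E[T_64 | X_0 = 64] = 165

The chain cycles deterministically, so starting at state 64 it returns in exactly 165 steps. Equivalently, the stationary distribution is uniform π_j = 1/165 for every state j, so by Kac's formula E[T_64] = 1/π_64 = 165.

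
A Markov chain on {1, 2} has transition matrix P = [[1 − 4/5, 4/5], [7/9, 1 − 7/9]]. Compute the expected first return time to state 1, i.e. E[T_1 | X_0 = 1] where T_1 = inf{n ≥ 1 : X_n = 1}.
E[T_1 | X_0 = 1] = 1/π_1 = 71/35

For an irreducible recurrent Markov chain with stationary distribution π, E[T_i | X_0 = i] = 1/π_i (Kac's formula). Here π_1 = (7/9)/(4/5 + 7/9) = (7/9)/(71/45) = 35/71, so E[T_1 | X_0 = 1] = 1/π_1 = (4/5 + 7/9)/(7/9) = (71/45)/(7/9) = 71/35.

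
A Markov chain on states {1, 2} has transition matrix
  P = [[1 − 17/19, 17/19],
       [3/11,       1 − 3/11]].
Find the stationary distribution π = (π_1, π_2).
π_1 = 57/244, π_2 = 187/244

Solve πP = π with π_1 + π_2 = 1. From πP = π: π_1 · (1 − 17/19) + π_2 · 3/11 = π_1 ⇒ π_2 · 3/11 = π_1 · 17/19 ⇒ π_2/π_1 = (17/19)/(3/11) = 187/57. Together with π_1 + π_2 = 1:
  π_1 = (3/11)/(17/19 + 3/11) = (3/11)/(244/209) = 57/244,
  π_2 = (17/19)/(17/19 + 3/11) = (17/19)/(244/209) = 187/244.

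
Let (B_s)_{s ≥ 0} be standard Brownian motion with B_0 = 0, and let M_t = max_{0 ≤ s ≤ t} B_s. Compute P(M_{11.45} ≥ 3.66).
P(M_{11.45} ≥ 3.66) = 2·P(B_{11.45} ≥ 3.66) = 2(1 − Φ(3.66/√11.45)) ≈ 0.2794

By the reflection principle for Brownian motion, P(M_t ≥ a) = 2 · P(B_t ≥ a) for a ≥ 0. Since B_t ~ N(0, t), P(B_t ≥ 3.66) = 1 − Φ(3.66/√t) = 1 − Φ(3.66/√11.45) = 1 − Φ(1.0816). So
  P(M_{11.45} ≥ 3.66) = 2(1 − Φ(1.0816)) ≈ 0.2794.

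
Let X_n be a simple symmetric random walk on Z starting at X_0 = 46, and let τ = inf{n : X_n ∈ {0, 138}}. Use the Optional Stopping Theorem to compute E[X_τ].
E[X_τ] = 46

X_n is a martingale and τ is a bounded-mean stopping time (indeed τ is finite a.s. with bounded expectation since the walk is in a bounded region). By the OST, E[X_τ] = E[X_0] = 46. Equivalently: E[X_τ] = 138 · P(hit 138 first) + 0 · P(hit 0 first) = 138 · (46/138) = 46.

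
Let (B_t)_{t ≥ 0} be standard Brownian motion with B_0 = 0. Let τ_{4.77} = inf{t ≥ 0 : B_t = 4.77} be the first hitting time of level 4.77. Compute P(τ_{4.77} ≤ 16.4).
P(τ_{4.77} ≤ 16.4) = 2(1 − Φ(4.77/√16.4)) = 2(1 − Φ(1.1779)) ≈ 0.2388

By the reflection principle for standard BM, P(τ_b ≤ t) = 2 · P(B_t ≥ b). Since B_t ~ N(0, t), P(B_t ≥ 4.77) = 1 − Φ(4.77/√t) = 1 − Φ(4.77/√16.4) = 1 − Φ(1.1779) ≈ 0.11942. Doubling: P(τ_{4.77} ≤ 16.4) ≈ 2 · 0.11942 = 0.23884 ≈ 0.2388.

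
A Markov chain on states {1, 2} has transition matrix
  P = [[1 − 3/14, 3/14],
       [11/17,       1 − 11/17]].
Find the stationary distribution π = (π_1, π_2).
π_1 = 154/205, π_2 = 51/205

Solve πP = π with π_1 + π_2 = 1. From πP = π: π_1 · (1 − 3/14) + π_2 · 11/17 = π_1 ⇒ π_2 · 11/17 = π_1 · 3/14 ⇒ π_2/π_1 = (3/14)/(11/17) = 51/154. Together with π_1 + π_2 = 1:
  π_1 = (11/17)/(3/14 + 11/17) = (11/17)/(205/238) = 154/205,
  π_2 = (3/14)/(3/14 + 11/17) = (3/14)/(205/238) = 51/205.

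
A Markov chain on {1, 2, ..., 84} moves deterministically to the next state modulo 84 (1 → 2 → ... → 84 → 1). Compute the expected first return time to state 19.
E[T_19 | X_0 = 19] = 84

The chain cycles deterministically, so starting at state 19 it returns in exactly 84 steps. Equivalently, the stationary distribution is uniform π_j = 1/84 for every state j, so by Kac's formula E[T_19] = 1/π_19 = 84.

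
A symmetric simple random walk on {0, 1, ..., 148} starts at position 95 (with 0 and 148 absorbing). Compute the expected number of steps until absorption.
E[τ | X_0 = 95] = 5035

Let v_k = E[τ | X_0 = k]. Boundary: v_0 = v_148 = 0. Recurrence: v_k = 1 + (v_{k-1} + v_{k+1})/2 for 1 ≤ k ≤ 147. The particular solution to v_k − (v_{k-1} + v_{k+1})/2 = 1 is v_k = −k^2. Adding homogeneous solution A + B k and matching boundaries gives v_k = k (148 − k). Substituting k = 95: v_95 = 95 · 53 = 5035.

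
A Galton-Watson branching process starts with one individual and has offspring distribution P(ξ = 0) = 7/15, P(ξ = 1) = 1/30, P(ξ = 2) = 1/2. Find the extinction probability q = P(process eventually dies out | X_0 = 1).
q = 14/15

The pgf is f(s) = 7/15 + 1/30·s + 1/2·s². The extinction probability q is the smallest fixed point of f in [0, 1]. Setting s = f(s):
  1/2·s² + (1/30 − 1)·s + 7/15 = 0
  1/2·s² − (7/15 + 1/2)·s + 7/15 = 0
which factors as (s − 1)·(1/2·s − 7/15) = 0, giving roots s = 1 and s = (7/15)/(1/2) = 14/15.
Mean offspring μ = 1/30 + 2·1/2 = 31/30 > 1 (supercritical), so q < 1. The extinction probability is the smaller root: q = (7/15)/(1/2) = 14/15.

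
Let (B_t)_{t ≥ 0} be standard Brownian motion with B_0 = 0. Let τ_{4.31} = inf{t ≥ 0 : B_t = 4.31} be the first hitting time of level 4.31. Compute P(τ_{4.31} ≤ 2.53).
P(τ_{4.31} ≤ 2.53) = 2(1 − Φ(4.31/√2.53)) = 2(1 − Φ(2.7097)) ≈ 0.0067

By the reflection principle for standard BM, P(τ_b ≤ t) = 2 · P(B_t ≥ b). Since B_t ~ N(0, t), P(B_t ≥ 4.31) = 1 − Φ(4.31/√t) = 1 − Φ(4.31/√2.53) = 1 − Φ(2.7097) ≈ 0.00337. Doubling: P(τ_{4.31} ≤ 2.53) ≈ 2 · 0.00337 = 0.00674 ≈ 0.0067.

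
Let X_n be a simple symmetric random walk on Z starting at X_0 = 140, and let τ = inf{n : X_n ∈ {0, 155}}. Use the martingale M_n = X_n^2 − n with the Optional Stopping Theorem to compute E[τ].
E[τ] = 2100

M_n = X_n^2 − n is a martingale (since E[X_{n+1}^2 | F_n] = X_n^2 + 1). By OST (τ has finite mean in a bounded region), E[M_τ] = E[M_0] = X_0^2 − 0 = 140^2 = 19600. Also E[M_τ] = E[X_τ^2] − E[τ]. The walk exits at 0 or 155, with P(hit 155 first) = 140/155, so E[X_τ^2] = 155^2 · 140/155 + 0 = 21700. Thus E[τ] = E[X_τ^2] − E[M_τ] = 21700 − 19600 = 2100 = 140(155 − 140) = 2100.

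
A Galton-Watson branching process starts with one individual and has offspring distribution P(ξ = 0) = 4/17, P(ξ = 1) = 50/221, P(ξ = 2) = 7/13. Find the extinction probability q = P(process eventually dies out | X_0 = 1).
q = 52/119

The pgf is f(s) = 4/17 + 50/221·s + 7/13·s². The extinction probability q is the smallest fixed point of f in [0, 1]. Setting s = f(s):
  7/13·s² + (50/221 − 1)·s + 4/17 = 0
  7/13·s² − (4/17 + 7/13)·s + 4/17 = 0
which factors as (s − 1)·(7/13·s − 4/17) = 0, giving roots s = 1 and s = (4/17)/(7/13) = 52/119.
Mean offspring μ = 50/221 + 2·7/13 = 288/221 > 1 (supercritical), so q < 1. The extinction probability is the smaller root: q = (4/17)/(7/13) = 52/119.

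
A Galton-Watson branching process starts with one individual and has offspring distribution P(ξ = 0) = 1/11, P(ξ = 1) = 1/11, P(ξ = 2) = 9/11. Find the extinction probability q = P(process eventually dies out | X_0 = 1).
q = 1/9

The pgf is f(s) = 1/11 + 1/11·s + 9/11·s². The extinction probability q is the smallest fixed point of f in [0, 1]. Setting s = f(s):
  9/11·s² + (1/11 − 1)·s + 1/11 = 0
  9/11·s² − (1/11 + 9/11)·s + 1/11 = 0
which factors as (s − 1)·(9/11·s − 1/11) = 0, giving roots s = 1 and s = (1/11)/(9/11) = 1/9.
Mean offspring μ = 1/11 + 2·9/11 = 19/11 > 1 (supercritical), so q < 1. The extinction probability is the smaller root: q = (1/11)/(9/11) = 1/9.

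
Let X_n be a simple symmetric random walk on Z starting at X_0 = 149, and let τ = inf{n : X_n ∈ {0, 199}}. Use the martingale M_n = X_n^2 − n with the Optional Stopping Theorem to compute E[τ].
E[τ] = 7450

M_n = X_n^2 − n is a martingale (since E[X_{n+1}^2 | F_n] = X_n^2 + 1). By OST (τ has finite mean in a bounded region), E[M_τ] = E[M_0] = X_0^2 − 0 = 149^2 = 22201. Also E[M_τ] = E[X_τ^2] − E[τ]. The walk exits at 0 or 199, with P(hit 199 first) = 149/199, so E[X_τ^2] = 199^2 · 149/199 + 0 = 29651. Thus E[τ] = E[X_τ^2] − E[M_τ] = 29651 − 22201 = 7450 = 149(199 − 149) = 7450.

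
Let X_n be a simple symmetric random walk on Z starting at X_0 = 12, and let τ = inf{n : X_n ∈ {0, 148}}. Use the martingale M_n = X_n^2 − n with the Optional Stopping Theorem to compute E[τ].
E[τ] = 1632

M_n = X_n^2 − n is a martingale (since E[X_{n+1}^2 | F_n] = X_n^2 + 1). By OST (τ has finite mean in a bounded region), E[M_τ] = E[M_0] = X_0^2 − 0 = 12^2 = 144. Also E[M_τ] = E[X_τ^2] − E[τ]. The walk exits at 0 or 148, with P(hit 148 first) = 12/148, so E[X_τ^2] = 148^2 · 12/148 + 0 = 1776. Thus E[τ] = E[X_τ^2] − E[M_τ] = 1776 − 144 = 1632 = 12(148 − 12) = 1632.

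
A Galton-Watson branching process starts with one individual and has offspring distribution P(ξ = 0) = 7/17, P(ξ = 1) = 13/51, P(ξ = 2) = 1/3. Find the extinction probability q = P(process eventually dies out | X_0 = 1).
q = 1

Mean offspring μ = 0·7/17 + 1·13/51 + 2·1/3 = 47/51 ≤ 1. For μ ≤ 1 with offspring not concentrated at 1, the Galton-Watson process goes extinct almost surely, so q = 1.
(Algebraic check: The pgf is f(s) = 7/17 + 13/51·s + 1/3·s². The extinction probability q is the smallest fixed point of f in [0, 1]. Setting s = f(s):
  1/3·s² + (13/51 − 1)·s + 7/17 = 0
  1/3·s² − (7/17 + 1/3)·s + 7/17 = 0
which factors as (s − 1)·(1/3·s − 7/17) = 0, giving roots s = 1 and s = (7/17)/(1/3) = 21/17. Since 21/17 ≥ 1, the smallest root in [0, 1] is s = 1.)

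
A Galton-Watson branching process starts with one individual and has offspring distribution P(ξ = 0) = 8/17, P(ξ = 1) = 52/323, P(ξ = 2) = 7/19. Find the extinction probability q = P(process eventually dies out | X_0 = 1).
q = 1

Mean offspring μ = 0·8/17 + 1·52/323 + 2·7/19 = 290/323 ≤ 1. For μ ≤ 1 with offspring not concentrated at 1, the Galton-Watson process goes extinct almost surely, so q = 1.
(Algebraic check: The pgf is f(s) = 8/17 + 52/323·s + 7/19·s². The extinction probability q is the smallest fixed point of f in [0, 1]. Setting s = f(s):
  7/19·s² + (52/323 − 1)·s + 8/17 = 0
  7/19·s² − (8/17 + 7/19)·s + 8/17 = 0
which factors as (s − 1)·(7/19·s − 8/17) = 0, giving roots s = 1 and s = (8/17)/(7/19) = 152/119. Since 152/119 ≥ 1, the smallest root in [0, 1] is s = 1.)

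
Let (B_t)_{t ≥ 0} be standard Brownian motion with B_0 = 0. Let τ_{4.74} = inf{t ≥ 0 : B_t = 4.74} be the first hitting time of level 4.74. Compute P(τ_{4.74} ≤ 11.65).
P(τ_{4.74} ≤ 11.65) = 2(1 − Φ(4.74/√11.65)) = 2(1 − Φ(1.3887)) ≈ 0.1649

By the reflection principle for standard BM, P(τ_b ≤ t) = 2 · P(B_t ≥ b). Since B_t ~ N(0, t), P(B_t ≥ 4.74) = 1 − Φ(4.74/√t) = 1 − Φ(4.74/√11.65) = 1 − Φ(1.3887) ≈ 0.08246. Doubling: P(τ_{4.74} ≤ 11.65) ≈ 2 · 0.08246 = 0.16492 ≈ 0.1649.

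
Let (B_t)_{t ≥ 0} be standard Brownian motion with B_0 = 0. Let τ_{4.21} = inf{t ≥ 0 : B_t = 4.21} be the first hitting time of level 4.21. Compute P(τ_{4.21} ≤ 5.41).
P(τ_{4.21} ≤ 5.41) = 2(1 − Φ(4.21/√5.41)) = 2(1 − Φ(1.8100)) ≈ 0.0703

By the reflection principle for standard BM, P(τ_b ≤ t) = 2 · P(B_t ≥ b). Since B_t ~ N(0, t), P(B_t ≥ 4.21) = 1 − Φ(4.21/√t) = 1 − Φ(4.21/√5.41) = 1 − Φ(1.8100) ≈ 0.03515. Doubling: P(τ_{4.21} ≤ 5.41) ≈ 2 · 0.03515 = 0.07030 ≈ 0.0703.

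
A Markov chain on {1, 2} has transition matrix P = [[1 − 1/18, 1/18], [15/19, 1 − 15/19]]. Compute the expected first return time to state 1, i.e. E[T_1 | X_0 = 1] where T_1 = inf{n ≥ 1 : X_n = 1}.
E[T_1 | X_0 = 1] = 1/π_1 = 289/270

For an irreducible recurrent Markov chain with stationary distribution π, E[T_i | X_0 = i] = 1/π_i (Kac's formula). Here π_1 = (15/19)/(1/18 + 15/19) = (15/19)/(289/342) = 270/289, so E[T_1 | X_0 = 1] = 1/π_1 = (1/18 + 15/19)/(15/19) = (289/342)/(15/19) = 289/270.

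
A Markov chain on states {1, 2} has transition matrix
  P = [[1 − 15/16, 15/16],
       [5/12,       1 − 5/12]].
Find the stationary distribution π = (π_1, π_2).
π_1 = 4/13, π_2 = 9/13

Solve πP = π with π_1 + π_2 = 1. From πP = π: π_1 · (1 − 15/16) + π_2 · 5/12 = π_1 ⇒ π_2 · 5/12 = π_1 · 15/16 ⇒ π_2/π_1 = (15/16)/(5/12) = 9/4. Together with π_1 + π_2 = 1:
  π_1 = (5/12)/(15/16 + 5/12) = (5/12)/(65/48) = 4/13,
  π_2 = (15/16)/(15/16 + 5/12) = (15/16)/(65/48) = 9/13.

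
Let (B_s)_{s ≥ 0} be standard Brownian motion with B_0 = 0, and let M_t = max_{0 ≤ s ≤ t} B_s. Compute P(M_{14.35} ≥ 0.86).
P(M_{14.35} ≥ 0.86) = 2·P(B_{14.35} ≥ 0.86) = 2(1 − Φ(0.86/√14.35)) ≈ 0.8204

By the reflection principle for Brownian motion, P(M_t ≥ a) = 2 · P(B_t ≥ a) for a ≥ 0. Since B_t ~ N(0, t), P(B_t ≥ 0.86) = 1 − Φ(0.86/√t) = 1 − Φ(0.86/√14.35) = 1 − Φ(0.2270). So
  P(M_{14.35} ≥ 0.86) = 2(1 − Φ(0.2270)) ≈ 0.8204.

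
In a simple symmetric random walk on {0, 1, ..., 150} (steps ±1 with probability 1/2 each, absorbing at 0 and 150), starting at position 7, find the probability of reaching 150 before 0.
P(hit 150 before 0) = 7/150

Let u_k = P(hit 150 before 0 | start at k). Then u_0 = 0, u_150 = 1, and u_k = u_{k-1}/2 + u_{k+1}/2 for 1 ≤ k ≤ 149. This harmonic recurrence is solved by u_k = k/150, giving u_7 = 7/150.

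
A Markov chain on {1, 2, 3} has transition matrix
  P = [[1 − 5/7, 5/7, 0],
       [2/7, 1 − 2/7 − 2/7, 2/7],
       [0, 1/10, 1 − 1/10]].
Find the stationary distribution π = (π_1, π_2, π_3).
π = (14/149, 35/149, 100/149)

This is a birth-death chain on three states, which satisfies detailed balance: π_1 · P_{12} = π_2 · P_{21} and π_2 · P_{23} = π_3 · P_{32}.
From π_1 · 5/7 = π_2 · 2/7: π_2/π_1 = (5/7)/(2/7) = 5/2.
From π_2 · 2/7 = π_3 · 1/10: π_3/π_2 = (2/7)/(1/10) = 20/7.
Take π_1 proportional to 1; then unnormalized π = (1, 5/2, 50/7). Normalize by dividing by the sum 149/14:
  π = (14/149, 35/149, 100/149).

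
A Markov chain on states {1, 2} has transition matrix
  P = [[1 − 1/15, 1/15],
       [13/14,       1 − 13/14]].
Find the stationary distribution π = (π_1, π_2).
π_1 = 195/209, π_2 = 14/209

Solve πP = π with π_1 + π_2 = 1. From πP = π: π_1 · (1 − 1/15) + π_2 · 13/14 = π_1 ⇒ π_2 · 13/14 = π_1 · 1/15 ⇒ π_2/π_1 = (1/15)/(13/14) = 14/195. Together with π_1 + π_2 = 1:
  π_1 = (13/14)/(1/15 + 13/14) = (13/14)/(209/210) = 195/209,
  π_2 = (1/15)/(1/15 + 13/14) = (1/15)/(209/210) = 14/209.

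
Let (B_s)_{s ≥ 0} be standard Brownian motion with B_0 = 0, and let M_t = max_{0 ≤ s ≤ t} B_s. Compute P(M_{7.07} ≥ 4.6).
P(M_{7.07} ≥ 4.6) = 2·P(B_{7.07} ≥ 4.6) = 2(1 − Φ(4.6/√7.07)) ≈ 0.0836

By the reflection principle for Brownian motion, P(M_t ≥ a) = 2 · P(B_t ≥ a) for a ≥ 0. Since B_t ~ N(0, t), P(B_t ≥ 4.6) = 1 − Φ(4.6/√t) = 1 − Φ(4.6/√7.07) = 1 − Φ(1.7300). So
  P(M_{7.07} ≥ 4.6) = 2(1 − Φ(1.7300)) ≈ 0.0836.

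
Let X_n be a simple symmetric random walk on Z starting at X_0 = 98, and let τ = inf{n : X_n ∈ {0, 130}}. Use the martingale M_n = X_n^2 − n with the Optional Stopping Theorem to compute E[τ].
E[τ] = 3136

M_n = X_n^2 − n is a martingale (since E[X_{n+1}^2 | F_n] = X_n^2 + 1). By OST (τ has finite mean in a bounded region), E[M_τ] = E[M_0] = X_0^2 − 0 = 98^2 = 9604. Also E[M_τ] = E[X_τ^2] − E[τ]. The walk exits at 0 or 130, with P(hit 130 first) = 98/130, so E[X_τ^2] = 130^2 · 98/130 + 0 = 12740. Thus E[τ] = E[X_τ^2] − E[M_τ] = 12740 − 9604 = 3136 = 98(130 − 98) = 3136.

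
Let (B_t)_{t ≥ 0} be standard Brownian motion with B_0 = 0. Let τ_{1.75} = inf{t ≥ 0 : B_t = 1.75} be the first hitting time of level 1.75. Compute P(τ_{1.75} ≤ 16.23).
P(τ_{1.75} ≤ 16.23) = 2(1 − Φ(1.75/√16.23)) = 2(1 − Φ(0.4344)) ≈ 0.6640

By the reflection principle for standard BM, P(τ_b ≤ t) = 2 · P(B_t ≥ b). Since B_t ~ N(0, t), P(B_t ≥ 1.75) = 1 − Φ(1.75/√t) = 1 − Φ(1.75/√16.23) = 1 − Φ(0.4344) ≈ 0.33200. Doubling: P(τ_{1.75} ≤ 16.23) ≈ 2 · 0.33200 = 0.66400 ≈ 0.6640.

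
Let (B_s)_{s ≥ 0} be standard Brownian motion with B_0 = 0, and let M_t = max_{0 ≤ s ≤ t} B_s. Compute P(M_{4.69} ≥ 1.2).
P(M_{4.69} ≥ 1.2) = 2·P(B_{4.69} ≥ 1.2) = 2(1 − Φ(1.2/√4.69)) ≈ 0.5795

By the reflection principle for Brownian motion, P(M_t ≥ a) = 2 · P(B_t ≥ a) for a ≥ 0. Since B_t ~ N(0, t), P(B_t ≥ 1.2) = 1 − Φ(1.2/√t) = 1 − Φ(1.2/√4.69) = 1 − Φ(0.5541). So
  P(M_{4.69} ≥ 1.2) = 2(1 − Φ(0.5541)) ≈ 0.5795.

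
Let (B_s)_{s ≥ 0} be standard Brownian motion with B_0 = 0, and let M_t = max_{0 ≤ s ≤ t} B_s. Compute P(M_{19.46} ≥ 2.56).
P(M_{19.46} ≥ 2.56) = 2·P(B_{19.46} ≥ 2.56) = 2(1 − Φ(2.56/√19.46)) ≈ 0.5617

By the reflection principle for Brownian motion, P(M_t ≥ a) = 2 · P(B_t ≥ a) for a ≥ 0. Since B_t ~ N(0, t), P(B_t ≥ 2.56) = 1 − Φ(2.56/√t) = 1 − Φ(2.56/√19.46) = 1 − Φ(0.5803). So
  P(M_{19.46} ≥ 2.56) = 2(1 − Φ(0.5803)) ≈ 0.5617.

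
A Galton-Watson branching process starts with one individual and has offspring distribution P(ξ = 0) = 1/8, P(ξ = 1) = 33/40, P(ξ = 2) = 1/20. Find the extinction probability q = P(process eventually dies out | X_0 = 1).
q = 1

Mean offspring μ = 0·1/8 + 1·33/40 + 2·1/20 = 37/40 ≤ 1. For μ ≤ 1 with offspring not concentrated at 1, the Galton-Watson process goes extinct almost surely, so q = 1.
(Algebraic check: The pgf is f(s) = 1/8 + 33/40·s + 1/20·s². The extinction probability q is the smallest fixed point of f in [0, 1]. Setting s = f(s):
  1/20·s² + (33/40 − 1)·s + 1/8 = 0
  1/20·s² − (1/8 + 1/20)·s + 1/8 = 0
which factors as (s − 1)·(1/20·s − 1/8) = 0, giving roots s = 1 and s = (1/8)/(1/20) = 5/2. Since 5/2 ≥ 1, the smallest root in [0, 1] is s = 1.)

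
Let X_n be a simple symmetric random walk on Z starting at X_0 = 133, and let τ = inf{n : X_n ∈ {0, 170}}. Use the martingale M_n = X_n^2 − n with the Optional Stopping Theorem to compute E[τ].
E[τ] = 4921

M_n = X_n^2 − n is a martingale (since E[X_{n+1}^2 | F_n] = X_n^2 + 1). By OST (τ has finite mean in a bounded region), E[M_τ] = E[M_0] = X_0^2 − 0 = 133^2 = 17689. Also E[M_τ] = E[X_τ^2] − E[τ]. The walk exits at 0 or 170, with P(hit 170 first) = 133/170, so E[X_τ^2] = 170^2 · 133/170 + 0 = 22610. Thus E[τ] = E[X_τ^2] − E[M_τ] = 22610 − 17689 = 4921 = 133(170 − 133) = 4921.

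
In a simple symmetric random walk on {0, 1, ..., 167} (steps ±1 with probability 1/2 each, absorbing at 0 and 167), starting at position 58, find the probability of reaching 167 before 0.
P(hit 167 before 0) = 58/167

Let u_k = P(hit 167 before 0 | start at k). Then u_0 = 0, u_167 = 1, and u_k = u_{k-1}/2 + u_{k+1}/2 for 1 ≤ k ≤ 166. This harmonic recurrence is solved by u_k = k/167, giving u_58 = 58/167.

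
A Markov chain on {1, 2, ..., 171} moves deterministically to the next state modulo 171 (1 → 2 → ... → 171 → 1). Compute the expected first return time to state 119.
E[T_119 | X_0 = 119] = 171

The chain cycles deterministically, so starting at state 119 it returns in exactly 171 steps. Equivalently, the stationary distribution is uniform π_j = 1/171 for every state j, so by Kac's formula E[T_119] = 1/π_119 = 171.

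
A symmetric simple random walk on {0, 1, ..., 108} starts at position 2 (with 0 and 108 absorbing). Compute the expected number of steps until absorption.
E[τ | X_0 = 2] = 212

Let v_k = E[τ | X_0 = k]. Boundary: v_0 = v_108 = 0. Recurrence: v_k = 1 + (v_{k-1} + v_{k+1})/2 for 1 ≤ k ≤ 107. The particular solution to v_k − (v_{k-1} + v_{k+1})/2 = 1 is v_k = −k^2. Adding homogeneous solution A + B k and matching boundaries gives v_k = k (108 − k). Substituting k = 2: v_2 = 2 · 106 = 212.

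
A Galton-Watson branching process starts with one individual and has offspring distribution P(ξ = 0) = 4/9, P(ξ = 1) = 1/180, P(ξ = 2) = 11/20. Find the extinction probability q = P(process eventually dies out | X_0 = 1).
q = 80/99

The pgf is f(s) = 4/9 + 1/180·s + 11/20·s². The extinction probability q is the smallest fixed point of f in [0, 1]. Setting s = f(s):
  11/20·s² + (1/180 − 1)·s + 4/9 = 0
  11/20·s² − (4/9 + 11/20)·s + 4/9 = 0
which factors as (s − 1)·(11/20·s − 4/9) = 0, giving roots s = 1 and s = (4/9)/(11/20) = 80/99.
Mean offspring μ = 1/180 + 2·11/20 = 199/180 > 1 (supercritical), so q < 1. The extinction probability is the smaller root: q = (4/9)/(11/20) = 80/99.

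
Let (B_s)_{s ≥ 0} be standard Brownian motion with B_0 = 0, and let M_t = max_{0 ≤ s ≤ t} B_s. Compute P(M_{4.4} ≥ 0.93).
P(M_{4.4} ≥ 0.93) = 2·P(B_{4.4} ≥ 0.93) = 2(1 − Φ(0.93/√4.4)) ≈ 0.6575

By the reflection principle for Brownian motion, P(M_t ≥ a) = 2 · P(B_t ≥ a) for a ≥ 0. Since B_t ~ N(0, t), P(B_t ≥ 0.93) = 1 − Φ(0.93/√t) = 1 − Φ(0.93/√4.4) = 1 − Φ(0.4434). So
  P(M_{4.4} ≥ 0.93) = 2(1 − Φ(0.4434)) ≈ 0.6575.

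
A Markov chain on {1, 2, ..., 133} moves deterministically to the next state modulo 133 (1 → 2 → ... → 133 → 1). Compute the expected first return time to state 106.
E[T_106 | X_0 = 106] = 133

The chain cycles deterministically, so starting at state 106 it returns in exactly 133 steps. Equivalently, the stationary distribution is uniform π_j = 1/133 for every state j, so by Kac's formula E[T_106] = 1/π_106 = 133.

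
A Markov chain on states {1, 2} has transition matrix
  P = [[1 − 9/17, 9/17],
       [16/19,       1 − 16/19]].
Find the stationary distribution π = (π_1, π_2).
π_1 = 272/443, π_2 = 171/443

Solve πP = π with π_1 + π_2 = 1. From πP = π: π_1 · (1 − 9/17) + π_2 · 16/19 = π_1 ⇒ π_2 · 16/19 = π_1 · 9/17 ⇒ π_2/π_1 = (9/17)/(16/19) = 171/272. Together with π_1 + π_2 = 1:
  π_1 = (16/19)/(9/17 + 16/19) = (16/19)/(443/323) = 272/443,
  π_2 = (9/17)/(9/17 + 16/19) = (9/17)/(443/323) = 171/443.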